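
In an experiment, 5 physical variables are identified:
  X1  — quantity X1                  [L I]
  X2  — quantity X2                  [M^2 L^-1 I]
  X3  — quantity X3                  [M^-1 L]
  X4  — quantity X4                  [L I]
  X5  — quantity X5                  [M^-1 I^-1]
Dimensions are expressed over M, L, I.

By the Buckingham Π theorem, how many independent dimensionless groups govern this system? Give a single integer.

Exponent matrix [M,L,I] × [X1,X2,X3,X4,X5]:
  M: [ 0  2 -1  0 -1]
  L: [ 1 -1  1  1  0]
  I: [ 1  1  0  1 -1]
Echelon form has 2 nonzero rows (pivots: X1,X2)
5 vars − rank 2 = 3 Π groups

3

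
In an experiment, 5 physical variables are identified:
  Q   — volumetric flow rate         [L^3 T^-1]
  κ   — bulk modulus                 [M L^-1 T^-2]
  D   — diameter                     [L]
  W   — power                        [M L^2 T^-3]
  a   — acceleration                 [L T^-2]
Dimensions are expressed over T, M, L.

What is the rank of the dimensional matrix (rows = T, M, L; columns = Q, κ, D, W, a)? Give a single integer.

3

Exponent matrix [T,M,L] × [Q,κ,D,W,a]:
  T: [-1 -2  0 -3 -2]
  M: [ 0  1  0  1  0]
  L: [ 3 -1  1  2  1]
Row reduction gives pivot columns Q,κ,D; rank = 3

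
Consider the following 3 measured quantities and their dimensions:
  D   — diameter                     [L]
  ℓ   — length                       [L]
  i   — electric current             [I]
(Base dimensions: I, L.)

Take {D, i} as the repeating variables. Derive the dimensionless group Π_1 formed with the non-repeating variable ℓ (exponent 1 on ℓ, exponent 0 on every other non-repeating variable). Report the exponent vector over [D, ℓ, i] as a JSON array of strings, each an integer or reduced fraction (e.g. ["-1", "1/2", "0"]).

["-1", "1", "0"]

Dimensional matrix (I×L by D×ℓ×i):
  I: [ 0  0  1]
  L: [ 1  1  0]
RREF → pivots at {D,i} ⇒ r = 2
Repeat: D,i; free: ℓ
RREF:
  r0: [   1    1    0]
  r1: [   0    0    1]
Fix exponent of ℓ at 1; solve each RREF row for its pivot's exponent:
  r0: exp(D) + (1)·1 = 0 ⇒ exp(D) = -1
  r1: exp(i) + (0)·1 = 0 ⇒ exp(i) = 0
Π_1 = D^-1 · ℓ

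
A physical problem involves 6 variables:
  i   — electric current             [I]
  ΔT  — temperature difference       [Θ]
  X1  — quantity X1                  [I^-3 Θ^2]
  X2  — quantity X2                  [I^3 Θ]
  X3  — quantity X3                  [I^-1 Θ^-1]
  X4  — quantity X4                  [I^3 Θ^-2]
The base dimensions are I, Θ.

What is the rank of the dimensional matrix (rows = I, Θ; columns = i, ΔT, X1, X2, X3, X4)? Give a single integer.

2

Exponent matrix [I,Θ] × [i,ΔT,X1,X2,X3,X4]:
  I: [ 1  0 -3  3 -1  3]
  Θ: [ 0  1  2  1 -1 -2]
RREF → pivots at {i,ΔT} ⇒ r = 2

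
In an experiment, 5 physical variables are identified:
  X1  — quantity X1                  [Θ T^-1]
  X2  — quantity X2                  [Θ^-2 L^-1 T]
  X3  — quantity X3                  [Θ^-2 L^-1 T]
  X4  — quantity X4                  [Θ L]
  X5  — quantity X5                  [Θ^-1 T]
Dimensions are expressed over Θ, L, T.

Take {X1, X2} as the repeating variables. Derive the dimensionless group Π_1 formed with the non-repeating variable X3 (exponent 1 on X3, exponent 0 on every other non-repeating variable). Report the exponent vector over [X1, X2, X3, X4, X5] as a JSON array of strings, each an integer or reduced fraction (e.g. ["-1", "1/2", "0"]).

Exponent matrix [Θ,L,T] × [X1,X2,X3,X4,X5]:
  Θ: [ 1 -2 -2  1 -1]
  L: [ 0 -1 -1  1  0]
  T: [-1  1  1  0  1]
Row reduction gives pivot columns X1,X2; rank = 2
Pivot set = {X1,X2}, free = {X3,X4,X5}
RREF:
  r0: [   1    0    0   -1   -1]
  r1: [   0    1    1   -1    0]
  r2: [   0    0    0    0    0]
Fix exponent of X3 at 1, X4 at 0, X5 at 0; solve each RREF row for its pivot's exponent:
  r0: exp(X1) + (0)·1 = 0 ⇒ exp(X1) = 0
  r1: exp(X2) + (1)·1 = 0 ⇒ exp(X2) = -1
Π_1 = X2^-1 · X3

["0", "-1", "1", "0", "0"]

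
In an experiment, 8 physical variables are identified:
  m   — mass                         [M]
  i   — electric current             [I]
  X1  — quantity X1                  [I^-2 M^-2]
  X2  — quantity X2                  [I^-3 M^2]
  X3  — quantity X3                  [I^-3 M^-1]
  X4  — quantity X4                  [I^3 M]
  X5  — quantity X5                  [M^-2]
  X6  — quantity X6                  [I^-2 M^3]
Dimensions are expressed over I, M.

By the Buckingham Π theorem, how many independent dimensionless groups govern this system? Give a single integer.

Write exponents as rows I,M / cols m,i,X1,X2,X3,X4,X5,X6:
  I: [ 0  1 -2 -3 -3  3  0 -2]
  M: [ 1  0 -2  2 -1  1 -2  3]
Echelon form has 2 nonzero rows (pivots: m,i)
8 vars − rank 2 = 6 Π groups

6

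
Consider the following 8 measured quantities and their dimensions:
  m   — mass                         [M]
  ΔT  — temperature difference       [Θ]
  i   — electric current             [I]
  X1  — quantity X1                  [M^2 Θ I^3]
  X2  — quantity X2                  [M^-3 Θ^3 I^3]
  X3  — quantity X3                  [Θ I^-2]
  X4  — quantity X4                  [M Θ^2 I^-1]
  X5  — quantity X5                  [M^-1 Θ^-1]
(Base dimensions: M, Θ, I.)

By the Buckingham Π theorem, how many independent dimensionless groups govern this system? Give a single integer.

Write exponents as rows M,Θ,I / cols m,ΔT,i,X1,X2,X3,X4,X5:
  M: [ 1  0  0  2 -3  0  1 -1]
  Θ: [ 0  1  0  1  3  1  2 -1]
  I: [ 0  0  1  3  3 -2 -1  0]
Echelon form has 3 nonzero rows (pivots: m,ΔT,i)
n=8, r=3 ⇒ 5 dimensionless groups

5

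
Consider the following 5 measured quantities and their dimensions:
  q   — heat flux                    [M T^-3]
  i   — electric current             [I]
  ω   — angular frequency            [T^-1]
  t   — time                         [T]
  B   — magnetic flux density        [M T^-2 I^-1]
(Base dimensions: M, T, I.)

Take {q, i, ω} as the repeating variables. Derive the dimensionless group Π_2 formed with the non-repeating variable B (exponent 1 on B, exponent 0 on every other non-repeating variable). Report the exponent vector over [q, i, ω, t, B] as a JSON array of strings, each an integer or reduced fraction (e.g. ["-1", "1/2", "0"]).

["-1", "1", "1", "0", "1"]

Write exponents as rows M,T,I / cols q,i,ω,t,B:
  M: [ 1  0  0  0  1]
  T: [-3  0 -1  1 -2]
  I: [ 0  1  0  0 -1]
Row reduction gives pivot columns q,i,ω; rank = 3
Repeat: q,i,ω; free: t,B
RREF:
  r0: [   1    0    0    0    1]
  r1: [   0    1    0    0   -1]
  r2: [   0    0    1   -1   -1]
Fix exponent of B at 1, t at 0; solve each RREF row for its pivot's exponent:
  r0: exp(q) + (1)·1 = 0 ⇒ exp(q) = -1
  r1: exp(i) + (-1)·1 = 0 ⇒ exp(i) = 1
  r2: exp(ω) + (-1)·1 = 0 ⇒ exp(ω) = 1
Π_2 = q^-1 · i · ω · B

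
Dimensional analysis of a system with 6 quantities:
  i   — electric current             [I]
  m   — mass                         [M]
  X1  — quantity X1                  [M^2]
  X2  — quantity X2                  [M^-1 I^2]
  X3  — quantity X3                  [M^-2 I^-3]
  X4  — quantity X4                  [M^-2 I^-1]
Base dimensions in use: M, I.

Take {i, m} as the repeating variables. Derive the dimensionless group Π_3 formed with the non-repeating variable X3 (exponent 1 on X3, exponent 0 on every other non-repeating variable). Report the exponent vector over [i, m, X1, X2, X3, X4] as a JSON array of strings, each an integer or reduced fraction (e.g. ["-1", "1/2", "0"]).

["3", "2", "0", "0", "1", "0"]

Write exponents as rows M,I / cols i,m,X1,X2,X3,X4:
  M: [ 0  1  2 -1 -2 -2]
  I: [ 1  0  0  2 -3 -1]
Row reduction gives pivot columns i,m; rank = 2
Repeat: i,m; free: X1,X2,X3,X4
RREF:
  r0: [   1    0    0    2   -3   -1]
  r1: [   0    1    2   -1   -2   -2]
Fix exponent of X3 at 1, X1 at 0, X2 at 0, X4 at 0; solve each RREF row for its pivot's exponent:
  r0: exp(i) + (-3)·1 = 0 ⇒ exp(i) = 3
  r1: exp(m) + (-2)·1 = 0 ⇒ exp(m) = 2
Π_3 = i^3 · m^2 · X3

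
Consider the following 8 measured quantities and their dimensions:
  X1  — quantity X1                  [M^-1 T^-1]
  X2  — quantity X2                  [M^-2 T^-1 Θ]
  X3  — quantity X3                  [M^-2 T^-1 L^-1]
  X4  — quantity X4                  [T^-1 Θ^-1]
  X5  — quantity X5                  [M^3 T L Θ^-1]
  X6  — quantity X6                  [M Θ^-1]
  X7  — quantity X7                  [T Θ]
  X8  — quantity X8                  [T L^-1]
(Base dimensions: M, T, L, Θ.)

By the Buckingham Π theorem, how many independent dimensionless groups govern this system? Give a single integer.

5

Exponent matrix [M,T,L,Θ] × [X1,X2,X3,X4,X5,X6,X7,X8]:
  M: [-1 -2 -2  0  3  1  0  0]
  T: [-1 -1 -1 -1  1  0  1  1]
  L: [ 0  0 -1  0  1  0  0 -1]
  Θ: [ 0  1  0 -1 -1 -1  1  0]
Row reduction gives pivot columns X1,X2,X3; rank = 3
Π count = n − r = 8 − 3 = 5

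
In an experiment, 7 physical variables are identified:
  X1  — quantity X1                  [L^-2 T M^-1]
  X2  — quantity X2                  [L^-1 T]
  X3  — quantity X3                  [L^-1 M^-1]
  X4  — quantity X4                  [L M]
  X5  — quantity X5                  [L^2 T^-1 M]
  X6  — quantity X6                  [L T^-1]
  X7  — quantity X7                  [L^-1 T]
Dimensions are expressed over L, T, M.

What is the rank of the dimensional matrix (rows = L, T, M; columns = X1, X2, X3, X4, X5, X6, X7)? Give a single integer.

2

Write exponents as rows L,T,M / cols X1,X2,X3,X4,X5,X6,X7:
  L: [-2 -1 -1  1  2  1 -1]
  T: [ 1  1  0  0 -1 -1  1]
  M: [-1  0 -1  1  1  0  0]
Row reduction gives pivot columns X1,X2; rank = 2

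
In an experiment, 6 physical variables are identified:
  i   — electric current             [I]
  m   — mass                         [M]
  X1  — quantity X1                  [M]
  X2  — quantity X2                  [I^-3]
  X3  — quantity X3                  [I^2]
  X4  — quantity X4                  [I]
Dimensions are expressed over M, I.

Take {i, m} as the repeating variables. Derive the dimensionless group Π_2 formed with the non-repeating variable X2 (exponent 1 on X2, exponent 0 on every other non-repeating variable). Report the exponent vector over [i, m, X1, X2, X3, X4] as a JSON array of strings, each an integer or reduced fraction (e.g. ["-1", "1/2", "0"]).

Dimensional matrix (M×I by i×m×X1×X2×X3×X4):
  M: [ 0  1  1  0  0  0]
  I: [ 1  0  0 -3  2  1]
Row reduction gives pivot columns i,m; rank = 2
Repeat: i,m; free: X1,X2,X3,X4
RREF:
  r0: [   1    0    0   -3    2    1]
  r1: [   0    1    1    0    0    0]
Fix exponent of X2 at 1, X1 at 0, X3 at 0, X4 at 0; solve each RREF row for its pivot's exponent:
  r0: exp(i) + (-3)·1 = 0 ⇒ exp(i) = 3
  r1: exp(m) + (0)·1 = 0 ⇒ exp(m) = 0
Π_2 = i^3 · X2

["3", "0", "0", "1", "0", "0"]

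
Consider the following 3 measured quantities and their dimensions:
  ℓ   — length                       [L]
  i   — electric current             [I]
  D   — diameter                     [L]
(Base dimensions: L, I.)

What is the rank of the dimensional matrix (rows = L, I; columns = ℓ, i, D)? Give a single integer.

Exponent matrix [L,I] × [ℓ,i,D]:
  L: [ 1  0  1]
  I: [ 0  1  0]
Row reduction gives pivot columns ℓ,i; rank = 2

2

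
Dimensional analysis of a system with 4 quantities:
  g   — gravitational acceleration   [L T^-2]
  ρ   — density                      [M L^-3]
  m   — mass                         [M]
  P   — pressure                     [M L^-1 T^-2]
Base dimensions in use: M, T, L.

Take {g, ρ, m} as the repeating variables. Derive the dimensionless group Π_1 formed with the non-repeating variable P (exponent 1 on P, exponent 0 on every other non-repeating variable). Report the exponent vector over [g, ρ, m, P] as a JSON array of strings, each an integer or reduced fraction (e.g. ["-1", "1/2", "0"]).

Exponent matrix [M,T,L] × [g,ρ,m,P]:
  M: [ 0  1  1  1]
  T: [-2  0  0 -2]
  L: [ 1 -3  0 -1]
Row reduction gives pivot columns g,ρ,m; rank = 3
Repeat: g,ρ,m; free: P
RREF:
  r0: [   1    0    0    1]
  r1: [   0    1    0  2/3]
  r2: [   0    0    1  1/3]
Fix exponent of P at 1; solve each RREF row for its pivot's exponent:
  r0: exp(g) + (1)·1 = 0 ⇒ exp(g) = -1
  r1: exp(ρ) + (2/3)·1 = 0 ⇒ exp(ρ) = -2/3
  r2: exp(m) + (1/3)·1 = 0 ⇒ exp(m) = -1/3
Π_1 = g^-1 · ρ^(-2/3) · m^(-1/3) · P

["-1", "-2/3", "-1/3", "1"]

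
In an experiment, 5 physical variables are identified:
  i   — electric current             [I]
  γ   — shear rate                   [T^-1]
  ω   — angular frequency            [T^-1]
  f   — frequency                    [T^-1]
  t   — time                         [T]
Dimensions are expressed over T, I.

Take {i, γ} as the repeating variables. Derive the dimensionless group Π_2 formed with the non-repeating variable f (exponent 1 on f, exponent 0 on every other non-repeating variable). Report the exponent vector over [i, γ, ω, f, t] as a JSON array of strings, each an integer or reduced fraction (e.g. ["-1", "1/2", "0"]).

["0", "-1", "0", "1", "0"]

Write exponents as rows T,I / cols i,γ,ω,f,t:
  T: [ 0 -1 -1 -1  1]
  I: [ 1  0  0  0  0]
RREF → pivots at {i,γ} ⇒ r = 2
Pivot set = {i,γ}, free = {ω,f,t}
RREF:
  r0: [   1    0    0    0    0]
  r1: [   0    1    1    1   -1]
Fix exponent of f at 1, ω at 0, t at 0; solve each RREF row for its pivot's exponent:
  r0: exp(i) + (0)·1 = 0 ⇒ exp(i) = 0
  r1: exp(γ) + (1)·1 = 0 ⇒ exp(γ) = -1
Π_2 = γ^-1 · f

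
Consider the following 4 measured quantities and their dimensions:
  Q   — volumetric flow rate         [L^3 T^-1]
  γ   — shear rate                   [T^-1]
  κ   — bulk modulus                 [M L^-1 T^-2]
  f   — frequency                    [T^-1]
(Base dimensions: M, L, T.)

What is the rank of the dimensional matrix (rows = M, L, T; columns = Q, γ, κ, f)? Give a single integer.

3

Write exponents as rows M,L,T / cols Q,γ,κ,f:
  M: [ 0  0  1  0]
  L: [ 3  0 -1  0]
  T: [-1 -1 -2 -1]
Row reduction gives pivot columns Q,γ,κ; rank = 3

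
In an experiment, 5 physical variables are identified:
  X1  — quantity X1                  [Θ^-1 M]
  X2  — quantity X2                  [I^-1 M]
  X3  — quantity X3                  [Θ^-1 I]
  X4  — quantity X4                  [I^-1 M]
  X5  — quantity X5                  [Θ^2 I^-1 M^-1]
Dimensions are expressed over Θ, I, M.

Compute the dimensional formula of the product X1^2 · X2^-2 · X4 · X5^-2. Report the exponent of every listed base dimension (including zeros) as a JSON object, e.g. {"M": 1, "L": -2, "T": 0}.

Exponent matrix [Θ,I,M] × [X1,X2,X3,X4,X5]:
  Θ: [-1  0 -1  0  2]
  I: [ 0 -1  1 -1 -1]
  M: [ 1  1  0  1 -1]
  [Θ]: (2)·-1+(-2)·0+(1)·0+(-2)·2 = -6
  [I]: (2)·0+(-2)·-1+(1)·-1+(-2)·-1 = 3
  [M]: (2)·1+(-2)·1+(1)·1+(-2)·-1 = 3
⇒ Θ^-6 I^3 M^3

{"Θ": -6, "I": 3, "M": 3}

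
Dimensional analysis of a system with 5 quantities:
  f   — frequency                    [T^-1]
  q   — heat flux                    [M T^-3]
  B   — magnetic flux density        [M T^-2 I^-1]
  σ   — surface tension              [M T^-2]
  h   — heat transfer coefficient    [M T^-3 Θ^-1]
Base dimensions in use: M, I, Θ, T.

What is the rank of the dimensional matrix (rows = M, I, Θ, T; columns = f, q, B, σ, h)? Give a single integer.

Dimensional matrix (M×I×Θ×T by f×q×B×σ×h):
  M: [ 0  1  1  1  1]
  I: [ 0  0 -1  0  0]
  Θ: [ 0  0  0  0 -1]
  T: [-1 -3 -2 -2 -3]
RREF → pivots at {f,q,B,h} ⇒ r = 4

4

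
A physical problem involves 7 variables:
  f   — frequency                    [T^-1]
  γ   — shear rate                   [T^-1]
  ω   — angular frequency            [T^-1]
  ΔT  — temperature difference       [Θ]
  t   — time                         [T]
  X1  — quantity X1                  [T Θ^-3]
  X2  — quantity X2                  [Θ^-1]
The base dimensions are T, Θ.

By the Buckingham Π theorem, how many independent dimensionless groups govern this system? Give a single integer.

5

Dimensional matrix (T×Θ by f×γ×ω×ΔT×t×X1×X2):
  T: [-1 -1 -1  0  1  1  0]
  Θ: [ 0  0  0  1  0 -3 -1]
Echelon form has 2 nonzero rows (pivots: f,ΔT)
7 vars − rank 2 = 5 Π groups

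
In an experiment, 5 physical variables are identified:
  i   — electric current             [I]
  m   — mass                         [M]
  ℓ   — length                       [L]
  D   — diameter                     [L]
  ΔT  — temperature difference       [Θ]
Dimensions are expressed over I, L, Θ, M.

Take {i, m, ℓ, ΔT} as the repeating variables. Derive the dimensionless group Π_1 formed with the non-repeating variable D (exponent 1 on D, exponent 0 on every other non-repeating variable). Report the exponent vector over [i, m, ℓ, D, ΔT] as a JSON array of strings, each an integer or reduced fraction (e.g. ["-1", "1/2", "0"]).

["0", "0", "-1", "1", "0"]

Write exponents as rows I,L,Θ,M / cols i,m,ℓ,D,ΔT:
  I: [ 1  0  0  0  0]
  L: [ 0  0  1  1  0]
  Θ: [ 0  0  0  0  1]
  M: [ 0  1  0  0  0]
RREF → pivots at {i,m,ℓ,ΔT} ⇒ r = 4
Pivot set = {i,m,ℓ,ΔT}, free = {D}
RREF:
  r0: [   1    0    0    0    0]
  r1: [   0    1    0    0    0]
  r2: [   0    0    1    1    0]
  r3: [   0    0    0    0    1]
Fix exponent of D at 1; solve each RREF row for its pivot's exponent:
  r0: exp(i) + (0)·1 = 0 ⇒ exp(i) = 0
  r1: exp(m) + (0)·1 = 0 ⇒ exp(m) = 0
  r2: exp(ℓ) + (1)·1 = 0 ⇒ exp(ℓ) = -1
  r3: exp(ΔT) + (0)·1 = 0 ⇒ exp(ΔT) = 0
Π_1 = ℓ^-1 · D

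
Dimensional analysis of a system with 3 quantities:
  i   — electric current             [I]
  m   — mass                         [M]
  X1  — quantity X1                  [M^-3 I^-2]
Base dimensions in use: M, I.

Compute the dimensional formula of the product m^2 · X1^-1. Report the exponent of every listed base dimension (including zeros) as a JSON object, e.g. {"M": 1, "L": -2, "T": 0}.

{"M": 5, "I": 2}

Dimensional matrix (M×I by i×m×X1):
  M: [ 0  1 -3]
  I: [ 1  0 -2]
  [M]: (2)·1+(-1)·-3 = 5
  [I]: (2)·0+(-1)·-2 = 2
⇒ M^5 I^2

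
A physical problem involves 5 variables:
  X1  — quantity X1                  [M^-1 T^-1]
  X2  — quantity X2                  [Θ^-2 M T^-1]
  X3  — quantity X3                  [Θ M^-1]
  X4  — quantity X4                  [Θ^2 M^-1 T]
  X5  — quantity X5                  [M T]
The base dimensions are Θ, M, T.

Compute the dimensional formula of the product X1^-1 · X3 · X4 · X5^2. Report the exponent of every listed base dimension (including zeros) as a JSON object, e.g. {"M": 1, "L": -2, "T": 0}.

{"Θ": 3, "M": 1, "T": 4}

Dimensional matrix (Θ×M×T by X1×X2×X3×X4×X5):
  Θ: [ 0 -2  1  2  0]
  M: [-1  1 -1 -1  1]
  T: [-1 -1  0  1  1]
  [Θ]: (-1)·0+(1)·1+(1)·2+(2)·0 = 3
  [M]: (-1)·-1+(1)·-1+(1)·-1+(2)·1 = 1
  [T]: (-1)·-1+(1)·0+(1)·1+(2)·1 = 4
⇒ Θ^3 M T^4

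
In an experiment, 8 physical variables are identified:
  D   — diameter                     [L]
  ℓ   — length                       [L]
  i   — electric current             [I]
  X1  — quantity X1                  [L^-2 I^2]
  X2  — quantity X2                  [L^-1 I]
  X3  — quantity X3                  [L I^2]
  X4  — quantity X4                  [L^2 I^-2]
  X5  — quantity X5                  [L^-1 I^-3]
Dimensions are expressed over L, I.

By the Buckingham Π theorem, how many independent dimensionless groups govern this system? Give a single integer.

Dimensional matrix (L×I by D×ℓ×i×X1×X2×X3×X4×X5):
  L: [ 1  1  0 -2 -1  1  2 -1]
  I: [ 0  0  1  2  1  2 -2 -3]
Row reduction gives pivot columns D,i; rank = 2
Π count = n − r = 8 − 2 = 6

6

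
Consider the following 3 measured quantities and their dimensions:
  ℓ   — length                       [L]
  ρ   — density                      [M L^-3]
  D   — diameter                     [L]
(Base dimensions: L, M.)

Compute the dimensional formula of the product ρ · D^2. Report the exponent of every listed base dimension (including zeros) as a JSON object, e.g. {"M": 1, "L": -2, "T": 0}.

Dimensional matrix (L×M by ℓ×ρ×D):
  L: [ 1 -3  1]
  M: [ 0  1  0]
  [L]: (1)·-3+(2)·1 = -1
  [M]: (1)·1+(2)·0 = 1
⇒ L^-1 M

{"L": -1, "M": 1}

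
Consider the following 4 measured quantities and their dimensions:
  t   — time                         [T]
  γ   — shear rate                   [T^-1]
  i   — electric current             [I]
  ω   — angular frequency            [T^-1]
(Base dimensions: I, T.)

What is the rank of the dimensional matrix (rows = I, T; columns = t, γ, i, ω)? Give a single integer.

2

Dimensional matrix (I×T by t×γ×i×ω):
  I: [ 0  0  1  0]
  T: [ 1 -1  0 -1]
RREF → pivots at {t,i} ⇒ r = 2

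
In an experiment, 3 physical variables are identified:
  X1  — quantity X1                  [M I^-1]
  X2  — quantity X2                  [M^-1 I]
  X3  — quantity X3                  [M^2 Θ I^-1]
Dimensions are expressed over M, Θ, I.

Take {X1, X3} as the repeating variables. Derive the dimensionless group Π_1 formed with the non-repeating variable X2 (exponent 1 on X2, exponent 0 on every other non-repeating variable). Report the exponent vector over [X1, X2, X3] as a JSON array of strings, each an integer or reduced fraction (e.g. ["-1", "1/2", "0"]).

["1", "1", "0"]

Exponent matrix [M,Θ,I] × [X1,X2,X3]:
  M: [ 1 -1  2]
  Θ: [ 0  0  1]
  I: [-1  1 -1]
Echelon form has 2 nonzero rows (pivots: X1,X3)
Repeat: X1,X3; free: X2
RREF:
  r0: [   1   -1    0]
  r1: [   0    0    1]
  r2: [   0    0    0]
Fix exponent of X2 at 1; solve each RREF row for its pivot's exponent:
  r0: exp(X1) + (-1)·1 = 0 ⇒ exp(X1) = 1
  r1: exp(X3) + (0)·1 = 0 ⇒ exp(X3) = 0
Π_1 = X1 · X2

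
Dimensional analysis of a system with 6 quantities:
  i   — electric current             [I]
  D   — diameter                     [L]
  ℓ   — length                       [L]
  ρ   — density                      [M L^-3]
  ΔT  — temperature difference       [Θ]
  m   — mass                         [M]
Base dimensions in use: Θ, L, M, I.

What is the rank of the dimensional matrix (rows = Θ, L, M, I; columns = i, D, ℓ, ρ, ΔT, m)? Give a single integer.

4

Dimensional matrix (Θ×L×M×I by i×D×ℓ×ρ×ΔT×m):
  Θ: [ 0  0  0  0  1  0]
  L: [ 0  1  1 -3  0  0]
  M: [ 0  0  0  1  0  1]
  I: [ 1  0  0  0  0  0]
Row reduction gives pivot columns i,D,ρ,ΔT; rank = 4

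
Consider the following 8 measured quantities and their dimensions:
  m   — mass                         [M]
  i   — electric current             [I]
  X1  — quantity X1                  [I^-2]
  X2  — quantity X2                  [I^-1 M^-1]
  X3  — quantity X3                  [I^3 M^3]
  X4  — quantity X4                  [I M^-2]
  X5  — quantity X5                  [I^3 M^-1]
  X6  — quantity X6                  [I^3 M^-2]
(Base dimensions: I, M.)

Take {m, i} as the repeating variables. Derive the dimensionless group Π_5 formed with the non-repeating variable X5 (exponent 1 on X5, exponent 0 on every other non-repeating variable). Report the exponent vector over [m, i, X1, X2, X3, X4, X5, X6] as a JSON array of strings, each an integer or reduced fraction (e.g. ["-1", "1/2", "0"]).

Exponent matrix [I,M] × [m,i,X1,X2,X3,X4,X5,X6]:
  I: [ 0  1 -2 -1  3  1  3  3]
  M: [ 1  0  0 -1  3 -2 -1 -2]
Echelon form has 2 nonzero rows (pivots: m,i)
Repeat: m,i; free: X1,X2,X3,X4,X5,X6
RREF:
  r0: [   1    0    0   -1    3   -2   -1   -2]
  r1: [   0    1   -2   -1    3    1    3    3]
Fix exponent of X5 at 1, X1 at 0, X2 at 0, X3 at 0, X4 at 0, X6 at 0; solve each RREF row for its pivot's exponent:
  r0: exp(m) + (-1)·1 = 0 ⇒ exp(m) = 1
  r1: exp(i) + (3)·1 = 0 ⇒ exp(i) = -3
Π_5 = m · i^-3 · X5

["1", "-3", "0", "0", "0", "0", "1", "0"]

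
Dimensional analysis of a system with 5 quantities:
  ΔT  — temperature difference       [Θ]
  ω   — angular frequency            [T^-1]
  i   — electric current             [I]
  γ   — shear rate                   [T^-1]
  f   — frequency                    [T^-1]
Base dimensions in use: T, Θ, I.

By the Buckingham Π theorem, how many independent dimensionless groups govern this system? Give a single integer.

Write exponents as rows T,Θ,I / cols ΔT,ω,i,γ,f:
  T: [ 0 -1  0 -1 -1]
  Θ: [ 1  0  0  0  0]
  I: [ 0  0  1  0  0]
Row reduction gives pivot columns ΔT,ω,i; rank = 3
5 vars − rank 3 = 2 Π groups

2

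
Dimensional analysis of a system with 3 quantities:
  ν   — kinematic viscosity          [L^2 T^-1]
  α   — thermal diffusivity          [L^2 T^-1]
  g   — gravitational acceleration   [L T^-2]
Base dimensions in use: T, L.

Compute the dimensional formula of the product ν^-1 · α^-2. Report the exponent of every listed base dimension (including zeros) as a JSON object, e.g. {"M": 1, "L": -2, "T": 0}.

Dimensional matrix (T×L by ν×α×g):
  T: [-1 -1 -2]
  L: [ 2  2  1]
  [T]: (-1)·-1+(-2)·-1 = 3
  [L]: (-1)·2+(-2)·2 = -6
⇒ T^3 L^-6

{"T": 3, "L": -6}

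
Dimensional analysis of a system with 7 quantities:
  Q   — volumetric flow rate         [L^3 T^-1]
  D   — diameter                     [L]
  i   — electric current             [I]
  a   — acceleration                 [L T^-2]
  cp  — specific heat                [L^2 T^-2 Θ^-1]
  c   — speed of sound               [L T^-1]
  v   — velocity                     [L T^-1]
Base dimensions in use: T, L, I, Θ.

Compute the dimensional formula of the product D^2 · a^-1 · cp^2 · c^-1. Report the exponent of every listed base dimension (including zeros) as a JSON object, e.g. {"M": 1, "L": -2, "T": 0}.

Dimensional matrix (T×L×I×Θ by Q×D×i×a×cp×c×v):
  T: [-1  0  0 -2 -2 -1 -1]
  L: [ 3  1  0  1  2  1  1]
  I: [ 0  0  1  0  0  0  0]
  Θ: [ 0  0  0  0 -1  0  0]
  [T]: (2)·0+(-1)·-2+(2)·-2+(-1)·-1 = -1
  [L]: (2)·1+(-1)·1+(2)·2+(-1)·1 = 4
  [I]: (2)·0+(-1)·0+(2)·0+(-1)·0 = 0
  [Θ]: (2)·0+(-1)·0+(2)·-1+(-1)·0 = -2
⇒ T^-1 L^4 Θ^-2

{"T": -1, "L": 4, "I": 0, "Θ": -2}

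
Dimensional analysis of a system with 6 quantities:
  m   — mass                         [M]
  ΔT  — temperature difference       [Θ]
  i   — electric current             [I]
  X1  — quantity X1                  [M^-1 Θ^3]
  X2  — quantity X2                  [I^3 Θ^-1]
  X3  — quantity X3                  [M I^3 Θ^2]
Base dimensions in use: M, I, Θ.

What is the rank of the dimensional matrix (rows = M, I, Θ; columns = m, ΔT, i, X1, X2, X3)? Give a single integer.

Dimensional matrix (M×I×Θ by m×ΔT×i×X1×X2×X3):
  M: [ 1  0  0 -1  0  1]
  I: [ 0  0  1  0  3  3]
  Θ: [ 0  1  0  3 -1  2]
RREF → pivots at {m,ΔT,i} ⇒ r = 3

3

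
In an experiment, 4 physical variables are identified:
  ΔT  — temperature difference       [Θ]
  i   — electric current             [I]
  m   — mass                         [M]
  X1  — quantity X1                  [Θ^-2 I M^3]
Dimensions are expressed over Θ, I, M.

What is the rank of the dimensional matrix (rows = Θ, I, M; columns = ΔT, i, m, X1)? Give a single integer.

3

Write exponents as rows Θ,I,M / cols ΔT,i,m,X1:
  Θ: [ 1  0  0 -2]
  I: [ 0  1  0  1]
  M: [ 0  0  1  3]
Echelon form has 3 nonzero rows (pivots: ΔT,i,m)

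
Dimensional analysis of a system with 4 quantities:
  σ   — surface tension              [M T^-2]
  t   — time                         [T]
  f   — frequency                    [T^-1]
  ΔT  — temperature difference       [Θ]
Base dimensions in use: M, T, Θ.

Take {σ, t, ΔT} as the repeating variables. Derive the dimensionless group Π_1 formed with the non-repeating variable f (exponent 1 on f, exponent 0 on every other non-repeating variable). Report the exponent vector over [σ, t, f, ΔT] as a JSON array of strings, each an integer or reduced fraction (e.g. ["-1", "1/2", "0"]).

Dimensional matrix (M×T×Θ by σ×t×f×ΔT):
  M: [ 1  0  0  0]
  T: [-2  1 -1  0]
  Θ: [ 0  0  0  1]
Row reduction gives pivot columns σ,t,ΔT; rank = 3
Repeat: σ,t,ΔT; free: f
RREF:
  r0: [   1    0    0    0]
  r1: [   0    1   -1    0]
  r2: [   0    0    0    1]
Fix exponent of f at 1; solve each RREF row for its pivot's exponent:
  r0: exp(σ) + (0)·1 = 0 ⇒ exp(σ) = 0
  r1: exp(t) + (-1)·1 = 0 ⇒ exp(t) = 1
  r2: exp(ΔT) + (0)·1 = 0 ⇒ exp(ΔT) = 0
Π_1 = t · f

["0", "1", "1", "0"]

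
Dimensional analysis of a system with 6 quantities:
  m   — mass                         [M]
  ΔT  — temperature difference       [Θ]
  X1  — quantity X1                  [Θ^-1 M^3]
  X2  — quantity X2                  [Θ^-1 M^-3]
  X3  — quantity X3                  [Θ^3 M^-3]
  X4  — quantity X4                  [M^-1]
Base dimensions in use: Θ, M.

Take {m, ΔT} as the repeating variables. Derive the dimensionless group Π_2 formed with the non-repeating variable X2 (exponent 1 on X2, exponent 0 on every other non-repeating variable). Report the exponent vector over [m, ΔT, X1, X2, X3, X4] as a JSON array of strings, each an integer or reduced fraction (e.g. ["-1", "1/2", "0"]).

Exponent matrix [Θ,M] × [m,ΔT,X1,X2,X3,X4]:
  Θ: [ 0  1 -1 -1  3  0]
  M: [ 1  0  3 -3 -3 -1]
Echelon form has 2 nonzero rows (pivots: m,ΔT)
Repeat: m,ΔT; free: X1,X2,X3,X4
RREF:
  r0: [   1    0    3   -3   -3   -1]
  r1: [   0    1   -1   -1    3    0]
Fix exponent of X2 at 1, X1 at 0, X3 at 0, X4 at 0; solve each RREF row for its pivot's exponent:
  r0: exp(m) + (-3)·1 = 0 ⇒ exp(m) = 3
  r1: exp(ΔT) + (-1)·1 = 0 ⇒ exp(ΔT) = 1
Π_2 = m^3 · ΔT · X2

["3", "1", "0", "1", "0", "0"]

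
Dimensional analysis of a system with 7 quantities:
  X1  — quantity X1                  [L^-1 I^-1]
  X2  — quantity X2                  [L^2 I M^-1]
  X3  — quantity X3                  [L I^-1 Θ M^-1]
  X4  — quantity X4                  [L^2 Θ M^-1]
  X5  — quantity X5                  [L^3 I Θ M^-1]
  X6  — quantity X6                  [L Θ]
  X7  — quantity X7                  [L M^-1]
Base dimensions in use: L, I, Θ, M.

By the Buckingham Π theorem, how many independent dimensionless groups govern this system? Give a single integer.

Exponent matrix [L,I,Θ,M] × [X1,X2,X3,X4,X5,X6,X7]:
  L: [-1  2  1  2  3  1  1]
  I: [-1  1 -1  0  1  0  0]
  Θ: [ 0  0  1  1  1  1  0]
  M: [ 0 -1 -1 -1 -1  0 -1]
Echelon form has 3 nonzero rows (pivots: X1,X2,X3)
7 vars − rank 3 = 4 Π groups

4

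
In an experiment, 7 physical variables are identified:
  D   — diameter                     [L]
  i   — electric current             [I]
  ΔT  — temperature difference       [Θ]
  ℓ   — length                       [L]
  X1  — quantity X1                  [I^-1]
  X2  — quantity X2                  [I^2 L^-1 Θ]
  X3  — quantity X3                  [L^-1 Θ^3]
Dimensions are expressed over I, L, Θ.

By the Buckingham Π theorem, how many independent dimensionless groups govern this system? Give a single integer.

Write exponents as rows I,L,Θ / cols D,i,ΔT,ℓ,X1,X2,X3:
  I: [ 0  1  0  0 -1  2  0]
  L: [ 1  0  0  1  0 -1 -1]
  Θ: [ 0  0  1  0  0  1  3]
Row reduction gives pivot columns D,i,ΔT; rank = 3
n=7, r=3 ⇒ 4 dimensionless groups

4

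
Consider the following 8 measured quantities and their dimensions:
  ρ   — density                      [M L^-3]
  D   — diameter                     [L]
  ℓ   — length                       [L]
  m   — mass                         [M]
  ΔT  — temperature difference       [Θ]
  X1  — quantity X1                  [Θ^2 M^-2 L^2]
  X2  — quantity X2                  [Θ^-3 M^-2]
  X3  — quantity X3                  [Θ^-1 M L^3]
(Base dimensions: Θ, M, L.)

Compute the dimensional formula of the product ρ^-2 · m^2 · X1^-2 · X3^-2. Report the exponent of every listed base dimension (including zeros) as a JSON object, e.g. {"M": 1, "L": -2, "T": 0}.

{"Θ": -2, "M": 2, "L": -4}

Dimensional matrix (Θ×M×L by ρ×D×ℓ×m×ΔT×X1×X2×X3):
  Θ: [ 0  0  0  0  1  2 -3 -1]
  M: [ 1  0  0  1  0 -2 -2  1]
  L: [-3  1  1  0  0  2  0  3]
  [Θ]: (-2)·0+(2)·0+(-2)·2+(-2)·-1 = -2
  [M]: (-2)·1+(2)·1+(-2)·-2+(-2)·1 = 2
  [L]: (-2)·-3+(2)·0+(-2)·2+(-2)·3 = -4
⇒ Θ^-2 M^2 L^-4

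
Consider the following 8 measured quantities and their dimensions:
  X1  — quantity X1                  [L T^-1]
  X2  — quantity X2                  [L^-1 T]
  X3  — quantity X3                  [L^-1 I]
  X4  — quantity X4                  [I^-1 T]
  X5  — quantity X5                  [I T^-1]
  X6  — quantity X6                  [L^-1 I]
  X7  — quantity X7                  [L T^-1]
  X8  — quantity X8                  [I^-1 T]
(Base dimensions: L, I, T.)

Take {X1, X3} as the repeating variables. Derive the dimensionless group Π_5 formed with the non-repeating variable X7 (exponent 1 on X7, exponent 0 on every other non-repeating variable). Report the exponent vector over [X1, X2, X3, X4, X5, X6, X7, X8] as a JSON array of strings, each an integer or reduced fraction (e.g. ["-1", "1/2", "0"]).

Exponent matrix [L,I,T] × [X1,X2,X3,X4,X5,X6,X7,X8]:
  L: [ 1 -1 -1  0  0 -1  1  0]
  I: [ 0  0  1 -1  1  1  0 -1]
  T: [-1  1  0  1 -1  0 -1  1]
RREF → pivots at {X1,X3} ⇒ r = 2
Repeat: X1,X3; free: X2,X4,X5,X6,X7,X8
RREF:
  r0: [   1   -1    0   -1    1    0    1   -1]
  r1: [   0    0    1   -1    1    1    0   -1]
  r2: [   0    0    0    0    0    0    0    0]
Fix exponent of X7 at 1, X2 at 0, X4 at 0, X5 at 0, X6 at 0, X8 at 0; solve each RREF row for its pivot's exponent:
  r0: exp(X1) + (1)·1 = 0 ⇒ exp(X1) = -1
  r1: exp(X3) + (0)·1 = 0 ⇒ exp(X3) = 0
Π_5 = X1^-1 · X7

["-1", "0", "0", "0", "0", "0", "1", "0"]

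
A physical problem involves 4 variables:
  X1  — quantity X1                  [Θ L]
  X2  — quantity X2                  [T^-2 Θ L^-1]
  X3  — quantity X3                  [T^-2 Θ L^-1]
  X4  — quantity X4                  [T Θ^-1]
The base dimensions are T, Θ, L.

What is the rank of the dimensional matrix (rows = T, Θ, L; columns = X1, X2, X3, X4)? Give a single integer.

Dimensional matrix (T×Θ×L by X1×X2×X3×X4):
  T: [ 0 -2 -2  1]
  Θ: [ 1  1  1 -1]
  L: [ 1 -1 -1  0]
Echelon form has 2 nonzero rows (pivots: X1,X2)

2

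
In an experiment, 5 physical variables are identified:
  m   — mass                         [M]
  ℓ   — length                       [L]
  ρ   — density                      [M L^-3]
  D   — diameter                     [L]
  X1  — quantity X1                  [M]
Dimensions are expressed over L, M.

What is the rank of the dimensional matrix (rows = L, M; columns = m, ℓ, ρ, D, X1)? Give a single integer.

2

Write exponents as rows L,M / cols m,ℓ,ρ,D,X1:
  L: [ 0  1 -3  1  0]
  M: [ 1  0  1  0  1]
Row reduction gives pivot columns m,ℓ; rank = 2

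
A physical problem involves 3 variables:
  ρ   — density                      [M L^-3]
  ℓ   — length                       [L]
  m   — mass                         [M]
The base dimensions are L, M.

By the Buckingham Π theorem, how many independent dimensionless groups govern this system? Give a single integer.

Write exponents as rows L,M / cols ρ,ℓ,m:
  L: [-3  1  0]
  M: [ 1  0  1]
Row reduction gives pivot columns ρ,ℓ; rank = 2
n=3, r=2 ⇒ 1 dimensionless group

1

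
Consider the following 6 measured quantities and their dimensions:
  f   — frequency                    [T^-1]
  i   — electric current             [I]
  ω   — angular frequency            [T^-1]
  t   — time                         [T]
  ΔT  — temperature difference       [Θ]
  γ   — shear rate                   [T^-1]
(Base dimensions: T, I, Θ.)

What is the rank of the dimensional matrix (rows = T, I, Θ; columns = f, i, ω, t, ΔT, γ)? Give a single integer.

Exponent matrix [T,I,Θ] × [f,i,ω,t,ΔT,γ]:
  T: [-1  0 -1  1  0 -1]
  I: [ 0  1  0  0  0  0]
  Θ: [ 0  0  0  0  1  0]
Echelon form has 3 nonzero rows (pivots: f,i,ΔT)

3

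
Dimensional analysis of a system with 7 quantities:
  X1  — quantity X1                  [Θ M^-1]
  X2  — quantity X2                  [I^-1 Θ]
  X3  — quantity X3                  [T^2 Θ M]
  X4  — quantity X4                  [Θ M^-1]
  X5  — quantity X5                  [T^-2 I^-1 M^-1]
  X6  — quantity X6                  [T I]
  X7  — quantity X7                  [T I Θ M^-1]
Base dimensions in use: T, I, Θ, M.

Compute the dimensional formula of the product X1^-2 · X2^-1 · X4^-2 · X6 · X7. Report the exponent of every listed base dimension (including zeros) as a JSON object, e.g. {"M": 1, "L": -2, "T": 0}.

Write exponents as rows T,I,Θ,M / cols X1,X2,X3,X4,X5,X6,X7:
  T: [ 0  0  2  0 -2  1  1]
  I: [ 0 -1  0  0 -1  1  1]
  Θ: [ 1  1  1  1  0  0  1]
  M: [-1  0  1 -1 -1  0 -1]
  [T]: (-2)·0+(-1)·0+(-2)·0+(1)·1+(1)·1 = 2
  [I]: (-2)·0+(-1)·-1+(-2)·0+(1)·1+(1)·1 = 3
  [Θ]: (-2)·1+(-1)·1+(-2)·1+(1)·0+(1)·1 = -4
  [M]: (-2)·-1+(-1)·0+(-2)·-1+(1)·0+(1)·-1 = 3
⇒ T^2 I^3 Θ^-4 M^3

{"T": 2, "I": 3, "Θ": -4, "M": 3}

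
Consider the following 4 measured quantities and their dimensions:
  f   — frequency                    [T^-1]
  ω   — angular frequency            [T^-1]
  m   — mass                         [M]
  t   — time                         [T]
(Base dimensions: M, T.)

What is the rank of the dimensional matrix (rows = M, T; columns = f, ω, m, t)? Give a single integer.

Write exponents as rows M,T / cols f,ω,m,t:
  M: [ 0  0  1  0]
  T: [-1 -1  0  1]
Echelon form has 2 nonzero rows (pivots: f,m)

2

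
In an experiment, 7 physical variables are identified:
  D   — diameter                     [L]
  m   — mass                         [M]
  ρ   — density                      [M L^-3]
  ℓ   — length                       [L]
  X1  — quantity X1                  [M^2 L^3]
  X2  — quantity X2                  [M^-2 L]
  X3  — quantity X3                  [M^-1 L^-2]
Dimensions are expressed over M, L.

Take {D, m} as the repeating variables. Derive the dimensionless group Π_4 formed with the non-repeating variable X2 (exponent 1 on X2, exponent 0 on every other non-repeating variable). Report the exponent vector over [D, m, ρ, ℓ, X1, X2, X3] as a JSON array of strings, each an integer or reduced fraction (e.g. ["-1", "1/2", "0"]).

Dimensional matrix (M×L by D×m×ρ×ℓ×X1×X2×X3):
  M: [ 0  1  1  0  2 -2 -1]
  L: [ 1  0 -3  1  3  1 -2]
Echelon form has 2 nonzero rows (pivots: D,m)
Pivot set = {D,m}, free = {ρ,ℓ,X1,X2,X3}
RREF:
  r0: [   1    0   -3    1    3    1   -2]
  r1: [   0    1    1    0    2   -2   -1]
Fix exponent of X2 at 1, ρ at 0, ℓ at 0, X1 at 0, X3 at 0; solve each RREF row for its pivot's exponent:
  r0: exp(D) + (1)·1 = 0 ⇒ exp(D) = -1
  r1: exp(m) + (-2)·1 = 0 ⇒ exp(m) = 2
Π_4 = D^-1 · m^2 · X2

["-1", "2", "0", "0", "0", "1", "0"]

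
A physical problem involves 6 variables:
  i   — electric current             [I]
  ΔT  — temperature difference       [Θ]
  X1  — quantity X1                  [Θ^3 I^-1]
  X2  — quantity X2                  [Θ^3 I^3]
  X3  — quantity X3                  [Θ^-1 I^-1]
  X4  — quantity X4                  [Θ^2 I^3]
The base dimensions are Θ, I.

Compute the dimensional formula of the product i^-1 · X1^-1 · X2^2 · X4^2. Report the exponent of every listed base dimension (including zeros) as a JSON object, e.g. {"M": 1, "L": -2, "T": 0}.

Write exponents as rows Θ,I / cols i,ΔT,X1,X2,X3,X4:
  Θ: [ 0  1  3  3 -1  2]
  I: [ 1  0 -1  3 -1  3]
  [Θ]: (-1)·0+(-1)·3+(2)·3+(2)·2 = 7
  [I]: (-1)·1+(-1)·-1+(2)·3+(2)·3 = 12
⇒ Θ^7 I^12

{"Θ": 7, "I": 12}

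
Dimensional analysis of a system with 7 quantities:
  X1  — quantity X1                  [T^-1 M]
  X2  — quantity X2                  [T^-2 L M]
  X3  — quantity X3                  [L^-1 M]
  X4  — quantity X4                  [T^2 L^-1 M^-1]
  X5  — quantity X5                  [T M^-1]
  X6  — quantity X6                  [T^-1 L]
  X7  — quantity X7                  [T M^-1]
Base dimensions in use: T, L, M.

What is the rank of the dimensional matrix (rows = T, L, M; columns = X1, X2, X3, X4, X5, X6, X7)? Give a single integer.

Write exponents as rows T,L,M / cols X1,X2,X3,X4,X5,X6,X7:
  T: [-1 -2  0  2  1 -1  1]
  L: [ 0  1 -1 -1  0  1  0]
  M: [ 1  1  1 -1 -1  0 -1]
RREF → pivots at {X1,X2} ⇒ r = 2

2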